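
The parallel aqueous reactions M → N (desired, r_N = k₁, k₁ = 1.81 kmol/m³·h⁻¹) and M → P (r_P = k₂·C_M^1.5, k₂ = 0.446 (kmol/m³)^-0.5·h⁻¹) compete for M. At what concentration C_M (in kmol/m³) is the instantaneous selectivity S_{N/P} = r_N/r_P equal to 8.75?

S_{N/P} = (k₁/k₂)·C_M^-1.5 ⇒ C_M = (S·k₂/k₁)^(1/(-1.5)).
= (8.75×0.446/1.81)^(-0.6667) = (2.156)^(-0.6667) = 0.599 kmol/m³.

0.599 kmol/m³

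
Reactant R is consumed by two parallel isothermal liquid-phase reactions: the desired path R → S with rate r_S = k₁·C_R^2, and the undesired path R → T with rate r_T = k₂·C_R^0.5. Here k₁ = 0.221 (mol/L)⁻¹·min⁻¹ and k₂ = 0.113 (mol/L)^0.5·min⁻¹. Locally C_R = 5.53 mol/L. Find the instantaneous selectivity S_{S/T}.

25.4

S_{S/T} = r_S/r_T = (k₁·C_R^2)/(k₂·C_R^0.5) = (k₁/k₂)·C_R^1.5.
= (0.221×5.530^2) / (0.113×5.530^0.5) = 6.758/0.2657 = 25.4.
Since the desired path is higher order in R, keeping C_R high (PFR or concentrated feed) favours S.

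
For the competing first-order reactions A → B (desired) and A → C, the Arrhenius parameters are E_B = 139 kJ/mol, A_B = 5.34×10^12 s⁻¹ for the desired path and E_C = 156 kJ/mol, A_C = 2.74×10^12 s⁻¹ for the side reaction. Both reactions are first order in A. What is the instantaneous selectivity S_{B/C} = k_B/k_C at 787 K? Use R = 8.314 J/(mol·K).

k_B/k_C = (A_B/A_C)·exp[−(E_B−E_C)/(RT)] = (A_B/A_C)·exp[(E_C−E_B)/(RT)].
(E_C−E_B)/(RT) = (156−139)×10³/(8.314×787) = 17000/6543 = 2.598.
k_B/k_C = (5.34×10^12/2.74×10^12)·exp(2.598) = 1.949 × 13.44 = 26.2.

26.2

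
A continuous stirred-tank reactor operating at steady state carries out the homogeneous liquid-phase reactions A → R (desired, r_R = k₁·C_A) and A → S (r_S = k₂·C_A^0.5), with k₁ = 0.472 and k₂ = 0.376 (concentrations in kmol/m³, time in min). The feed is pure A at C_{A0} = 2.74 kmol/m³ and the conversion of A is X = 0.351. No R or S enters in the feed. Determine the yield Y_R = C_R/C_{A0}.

0.220

Exit C_A = C_{A0}(1−X) = 2.74×0.649 = 1.778 kmol/m³.
Rates in a CSTR are evaluated at the outlet concentration: r_R = 0.472×1.778 = 0.8393, r_S = 0.376×1.778^0.5 = 0.5014.
Fraction of consumed A going to R: r_R/(r_R+r_S) = 0.6260.
C_R = 0.6260·C_{A0}·X = 0.6260×2.74×0.351 = 0.602 kmol/m³; Y_R = C_R/C_{A0} = 0.220.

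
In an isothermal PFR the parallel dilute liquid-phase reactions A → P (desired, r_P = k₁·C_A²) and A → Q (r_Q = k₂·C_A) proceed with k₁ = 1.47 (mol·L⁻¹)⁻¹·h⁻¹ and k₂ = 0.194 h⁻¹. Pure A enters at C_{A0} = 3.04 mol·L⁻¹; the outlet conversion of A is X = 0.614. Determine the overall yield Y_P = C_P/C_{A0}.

C_A = C_{A0}(1−X) = 1.173 mol·L⁻¹.
Along a PFR/batch, dC_Q/dC_A = −r_Q/(r_P+r_Q) = −k₂/(k₂+k₁·C_A).
Integrating from C_{A0} to C_A: C_Q = (0.194/1.47)·ln[(0.194+1.47·3.04)/(0.194+1.47·1.17)] = 0.1320·ln(4.663/1.919) = 0.1172 mol·L⁻¹.
Then C_P = (C_{A0}−C_A) − C_Q = 1.867 − 0.1172 = 1.749 mol·L⁻¹.
Y_P = C_P/C_{A0} = 1.749/3.04 = 0.575.

0.575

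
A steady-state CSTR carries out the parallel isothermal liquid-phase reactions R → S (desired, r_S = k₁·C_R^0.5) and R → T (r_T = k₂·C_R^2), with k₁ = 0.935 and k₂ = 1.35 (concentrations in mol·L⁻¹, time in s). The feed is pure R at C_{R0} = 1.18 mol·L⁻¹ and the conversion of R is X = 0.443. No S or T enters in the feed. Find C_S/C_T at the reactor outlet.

Exit C_R = C_{R0}(1−X) = 1.18×0.557 = 0.6573 mol·L⁻¹.
In a CSTR the entire volume is at exit conditions, so r_S = 0.935×0.6573^0.5 = 0.7580 and r_T = 1.35×0.6573^2 = 0.5832.
Overall selectivity = C_S/C_T = r_Sτ/(r_Tτ) = r_S/r_T = 1.30.

1.30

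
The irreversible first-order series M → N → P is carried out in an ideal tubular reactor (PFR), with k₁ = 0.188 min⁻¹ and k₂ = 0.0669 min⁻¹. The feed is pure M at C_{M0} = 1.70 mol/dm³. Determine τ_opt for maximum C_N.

8.53 min

The intermediate peaks when r₁ = r₂, i.e. k₁e^(−k₁τ) = k₂e^(−k₂τ), giving τ_opt = ln(k₂/k₁)/(k₂−k₁).
= ln(0.0669/0.188)/(0.0669−0.188) = ln(0.3559)/-0.1211 = -1.033/-0.1211 = 8.53 min.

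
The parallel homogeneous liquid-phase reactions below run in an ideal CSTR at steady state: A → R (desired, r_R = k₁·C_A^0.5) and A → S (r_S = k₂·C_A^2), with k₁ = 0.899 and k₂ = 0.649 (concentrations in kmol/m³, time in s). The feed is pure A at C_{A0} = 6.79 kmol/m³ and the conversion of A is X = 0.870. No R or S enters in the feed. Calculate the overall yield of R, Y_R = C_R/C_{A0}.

Exit C_A = C_{A0}(1−X) = 6.79×0.130 = 0.8827 kmol/m³.
A CSTR operates uniformly at the exit composition, giving r_R = 0.8446 and r_S = 0.5057 (each k·C_A^n at C_A = 0.8827).
Fraction of consumed A going to R: r_R/(r_R+r_S) = 0.6255.
C_R = 0.6255·C_{A0}·X = 0.6255×6.79×0.870 = 3.70 kmol/m³; Y_R = C_R/C_{A0} = 0.544.

0.544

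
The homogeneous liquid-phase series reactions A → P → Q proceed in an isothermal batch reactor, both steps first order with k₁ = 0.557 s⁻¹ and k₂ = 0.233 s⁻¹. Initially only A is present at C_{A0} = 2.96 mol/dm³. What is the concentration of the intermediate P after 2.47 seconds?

1.58 mol/dm³

For first-order series with pure A initially, C_P(t) = k₁C_{A0}/(k₂−k₁)·(e^(−k₁t) − e^(−k₂t)).
e^(−k₁t) = e^(−0.557×2.47) = e^(−1.376) = 0.2526; e^(−k₂t) = e^(−0.5755) = 0.5624.
C_P = 0.557×2.96/(0.233−0.557) × (0.2526−0.5624) = (-5.089)×(-0.3098) = 1.576 mol/dm³.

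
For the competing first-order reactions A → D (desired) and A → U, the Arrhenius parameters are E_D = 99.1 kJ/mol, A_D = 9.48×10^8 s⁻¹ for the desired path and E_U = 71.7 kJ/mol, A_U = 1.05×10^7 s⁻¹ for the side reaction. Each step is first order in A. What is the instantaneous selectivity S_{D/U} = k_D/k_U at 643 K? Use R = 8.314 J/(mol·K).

0.537

k_D/k_U = (A_D/A_U)·exp[−(E_D−E_U)/(RT)] = (A_D/A_U)·exp[(E_U−E_D)/(RT)].
(E_U−E_D)/(RT) = (71.7−99.1)×10³/(8.314×643) = -27400/5346 = -5.125.
k_D/k_U = (9.48×10^8/1.05×10^7)·exp(-5.125) = 90.29 × 0.005944 = 0.537.
Since E_D > E_U, raising the temperature improves selectivity toward D.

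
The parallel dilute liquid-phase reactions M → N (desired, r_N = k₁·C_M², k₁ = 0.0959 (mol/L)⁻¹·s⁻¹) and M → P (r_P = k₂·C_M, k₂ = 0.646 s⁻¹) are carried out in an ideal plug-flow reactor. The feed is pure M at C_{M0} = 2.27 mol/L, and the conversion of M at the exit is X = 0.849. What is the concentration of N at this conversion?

C_M = C_{M0}(1−X) = 0.3428 mol/L.
Along a PFR/batch, dC_P/dC_M = −r_P/(r_N+r_P) = −k₂/(k₂+k₁·C_M).
Integrating from C_{M0} to C_M: C_P = (0.646/0.0959)·ln[(0.646+0.0959·2.27)/(0.646+0.0959·0.343)] = 6.736·ln(0.8637/0.6789) = 1.622 mol/L.
Then C_N = (C_{M0}−C_M) − C_P = 1.927 − 1.622 = 0.3053 mol/L.

0.305 mol/L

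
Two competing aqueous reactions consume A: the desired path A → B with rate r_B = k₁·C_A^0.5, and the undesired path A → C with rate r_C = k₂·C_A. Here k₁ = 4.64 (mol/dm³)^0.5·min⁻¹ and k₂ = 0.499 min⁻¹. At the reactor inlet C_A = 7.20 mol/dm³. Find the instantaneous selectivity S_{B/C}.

S_{B/C} = r_B/r_C = (k₁·C_A^0.5)/(k₂·C_A) = (k₁/k₂)·C_A^-0.5.
= (4.64×7.200^0.5) / (0.499×7.200) = 12.45/3.593 = 3.47.
The undesired path is higher order in A, so low C_A (CSTR or dilute feed) favours B.

3.47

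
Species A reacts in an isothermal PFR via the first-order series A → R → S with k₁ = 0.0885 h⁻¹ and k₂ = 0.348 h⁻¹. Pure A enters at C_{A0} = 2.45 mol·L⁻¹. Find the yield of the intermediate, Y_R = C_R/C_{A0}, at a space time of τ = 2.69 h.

The intermediate concentration in a first-order A→B→C sequence is C_R = k₁C_{A0}(e^(−k₁τ) − e^(−k₂τ))/(k₂−k₁).
e^(−k₁τ) = e^(−0.0885×2.69) = e^(−0.2381) = 0.7882; e^(−k₂τ) = e^(−0.9361) = 0.3921.
C_R = 0.0885×2.45/(0.348−0.0885) × (0.7882−0.3921) = 0.8355×0.3960 = 0.3309 mol·L⁻¹.
Y_R = C_R/C_{A0} = 0.3309/2.45 = 0.135.

0.135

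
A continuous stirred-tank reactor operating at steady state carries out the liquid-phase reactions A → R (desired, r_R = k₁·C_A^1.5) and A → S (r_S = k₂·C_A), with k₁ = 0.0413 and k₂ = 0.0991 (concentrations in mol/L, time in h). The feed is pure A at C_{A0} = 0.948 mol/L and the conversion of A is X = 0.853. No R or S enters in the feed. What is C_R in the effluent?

0.109 mol/L

Exit C_A = C_{A0}(1−X) = 0.948×0.147 = 0.1394 mol/L.
A CSTR operates uniformly at the exit composition, giving r_R = 0.002149 and r_S = 0.01381 (each k·C_A^n at C_A = 0.1394).
Fraction of consumed A going to R: r_R/(r_R+r_S) = 0.1346.
C_R = 0.1346·C_{A0}·X = 0.1346×0.948×0.853 = 0.109 mol/L.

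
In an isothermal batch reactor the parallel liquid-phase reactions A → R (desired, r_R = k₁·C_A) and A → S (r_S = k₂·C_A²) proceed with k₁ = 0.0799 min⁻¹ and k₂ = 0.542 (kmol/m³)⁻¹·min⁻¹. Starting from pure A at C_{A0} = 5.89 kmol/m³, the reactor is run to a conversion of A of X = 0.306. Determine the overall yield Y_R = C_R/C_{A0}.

C_A = C_{A0}(1−X) = 4.088 kmol/m³.
Along a PFR/batch, dC_R/dC_A = −r_R/(r_R+r_S) = −k₁/(k₁+k₂·C_A).
Integrating from C_{A0} to C_A: C_R = (0.0799/0.542)·ln[(0.0799+0.542·5.89)/(0.0799+0.542·4.09)] = 0.1474·ln(3.272/2.295) = 0.05227 kmol/m³.
Y_R = C_R/C_{A0} = 0.05227/5.89 = 0.00887.

0.00887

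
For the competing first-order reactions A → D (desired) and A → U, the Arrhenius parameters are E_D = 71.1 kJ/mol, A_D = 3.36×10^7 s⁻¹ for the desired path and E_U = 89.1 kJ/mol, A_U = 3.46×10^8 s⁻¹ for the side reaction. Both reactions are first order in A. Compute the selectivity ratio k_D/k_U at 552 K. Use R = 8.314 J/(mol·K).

4.90

Since both paths have the same order in A, the concentration cancels and S_{D/U} = k_D/k_U = (A_D/A_U)·exp[(E_U−E_D)/(RT)].
(E_U−E_D)/(RT) = (89.1−71.1)×10³/(8.314×552) = 18000/4589 = 3.922.
k_D/k_U = (3.36×10^7/3.46×10^8)·exp(3.922) = 0.09711 × 50.51 = 4.90.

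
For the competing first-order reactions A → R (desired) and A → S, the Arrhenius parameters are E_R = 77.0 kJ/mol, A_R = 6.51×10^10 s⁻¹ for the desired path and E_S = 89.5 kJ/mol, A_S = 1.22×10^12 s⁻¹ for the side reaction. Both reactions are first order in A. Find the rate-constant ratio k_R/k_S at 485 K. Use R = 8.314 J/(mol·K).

1.18

k_R/k_S = (A_R/A_S)·exp[−(E_R−E_S)/(RT)] = (A_R/A_S)·exp[(E_S−E_R)/(RT)].
(E_S−E_R)/(RT) = (89.5−77.0)×10³/(8.314×485) = 12500/4032 = 3.100.
k_R/k_S = (6.51×10^10/1.22×10^12)·exp(3.100) = 0.05336 × 22.20 = 1.18.
Since E_R < E_S, lowering the temperature improves selectivity toward R.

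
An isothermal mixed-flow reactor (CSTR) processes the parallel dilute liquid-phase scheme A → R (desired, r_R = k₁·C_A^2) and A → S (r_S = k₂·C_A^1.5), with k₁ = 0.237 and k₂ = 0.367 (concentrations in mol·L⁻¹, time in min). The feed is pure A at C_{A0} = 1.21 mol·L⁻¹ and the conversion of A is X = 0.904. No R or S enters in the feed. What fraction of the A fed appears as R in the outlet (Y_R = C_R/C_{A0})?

0.163

Exit C_A = C_{A0}(1−X) = 1.21×0.0960 = 0.1162 mol·L⁻¹.
In a CSTR the entire volume is at exit conditions, so r_R = 0.237×0.1162^2 = 0.003198 and r_S = 0.367×0.1162^1.5 = 0.01453.
Fraction of consumed A going to R: r_R/(r_R+r_S) = 0.1804.
C_R = 0.1804·C_{A0}·X = 0.1804×1.21×0.904 = 0.197 mol·L⁻¹; Y_R = C_R/C_{A0} = 0.163.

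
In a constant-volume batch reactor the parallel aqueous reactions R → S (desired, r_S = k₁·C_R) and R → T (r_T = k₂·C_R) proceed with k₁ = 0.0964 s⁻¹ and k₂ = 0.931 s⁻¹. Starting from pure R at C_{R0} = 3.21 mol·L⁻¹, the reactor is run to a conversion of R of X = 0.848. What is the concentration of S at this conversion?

0.255 mol·L⁻¹

C_R = C_{R0}(1−X) = 0.4879 mol·L⁻¹.
Both paths are first order in R, so the instantaneous fraction to S is constant: dC_S/d(−C_R) = k₁/(k₁+k₂) = 0.09383.
C_S = 0.09383·(C_{R0}−C_R) = 0.09383×2.722 = 0.255 mol·L⁻¹.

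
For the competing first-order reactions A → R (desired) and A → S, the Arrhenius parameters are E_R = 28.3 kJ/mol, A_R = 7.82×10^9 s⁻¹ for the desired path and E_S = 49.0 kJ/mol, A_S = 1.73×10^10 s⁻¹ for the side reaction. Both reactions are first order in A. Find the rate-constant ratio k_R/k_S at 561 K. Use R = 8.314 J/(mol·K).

k_R/k_S = (A_R/A_S)·exp[−(E_R−E_S)/(RT)] = (A_R/A_S)·exp[(E_S−E_R)/(RT)].
(E_S−E_R)/(RT) = (49.0−28.3)×10³/(8.314×561) = 20700/4664 = 4.438.
k_R/k_S = (7.82×10^9/1.73×10^10)·exp(4.438) = 0.4520 × 84.61 = 38.2.

38.2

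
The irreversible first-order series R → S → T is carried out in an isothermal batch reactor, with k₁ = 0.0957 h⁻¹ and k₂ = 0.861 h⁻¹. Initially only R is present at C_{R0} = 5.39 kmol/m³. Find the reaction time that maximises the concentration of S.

Setting dC_S/dt = 0 gives t_opt = ln(k₂/k₁)/(k₂−k₁).
= ln(0.861/0.0957)/(0.861−0.0957) = ln(8.997)/0.7653 = 2.197/0.7653 = 2.87 h.

2.87 h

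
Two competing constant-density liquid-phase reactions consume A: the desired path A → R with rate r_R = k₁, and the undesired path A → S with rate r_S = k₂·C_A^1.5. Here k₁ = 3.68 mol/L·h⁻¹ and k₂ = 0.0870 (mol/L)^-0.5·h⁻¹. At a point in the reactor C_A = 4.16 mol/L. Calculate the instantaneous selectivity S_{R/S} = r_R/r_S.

S_{R/S} = r_R/r_S = (k₁)/(k₂·C_A^1.5) = (k₁/k₂)·C_A^-1.5.
= (3.68) / (0.0870×4.160^1.5) = 3.680/0.7382 = 4.99.
The undesired path is higher order in A, so low C_A (CSTR or dilute feed) favours R.

4.99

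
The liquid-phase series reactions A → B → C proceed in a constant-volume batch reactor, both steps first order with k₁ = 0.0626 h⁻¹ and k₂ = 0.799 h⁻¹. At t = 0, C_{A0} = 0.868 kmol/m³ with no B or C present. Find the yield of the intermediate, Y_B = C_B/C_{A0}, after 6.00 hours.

0.0577

For first-order series with pure A initially, C_B(t) = k₁C_{A0}/(k₂−k₁)·(e^(−k₁t) − e^(−k₂t)).
e^(−k₁t) = e^(−0.0626×6.00) = e^(−0.3756) = 0.6869; e^(−k₂t) = e^(−4.794) = 0.008279.
C_B = 0.0626×0.868/(0.799−0.0626) × (0.6869−0.008279) = 0.07379×0.6786 = 0.05007 kmol/m³.
Y_B = C_B/C_{A0} = 0.05007/0.868 = 0.0577.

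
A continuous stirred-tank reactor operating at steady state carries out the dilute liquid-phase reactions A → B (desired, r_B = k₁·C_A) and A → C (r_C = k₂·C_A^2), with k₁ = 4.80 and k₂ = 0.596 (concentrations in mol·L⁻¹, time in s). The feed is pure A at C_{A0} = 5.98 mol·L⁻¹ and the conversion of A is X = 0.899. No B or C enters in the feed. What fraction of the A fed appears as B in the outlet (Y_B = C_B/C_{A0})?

Exit C_A = C_{A0}(1−X) = 5.98×0.101 = 0.6040 mol·L⁻¹.
A CSTR operates uniformly at the exit composition, giving r_B = 2.899 and r_C = 0.2174 (each k·C_A^n at C_A = 0.6040).
Fraction of consumed A going to B: r_B/(r_B+r_C) = 0.9302.
C_B = 0.9302·C_{A0}·X = 0.9302×5.98×0.899 = 5.00 mol·L⁻¹; Y_B = C_B/C_{A0} = 0.836.

0.836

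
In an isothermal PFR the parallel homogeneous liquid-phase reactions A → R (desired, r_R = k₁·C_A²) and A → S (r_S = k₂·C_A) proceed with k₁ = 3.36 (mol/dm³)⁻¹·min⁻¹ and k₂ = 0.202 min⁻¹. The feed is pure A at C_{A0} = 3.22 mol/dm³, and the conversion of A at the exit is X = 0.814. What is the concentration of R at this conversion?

C_A = C_{A0}(1−X) = 0.5989 mol/dm³.
Along a PFR/batch, dC_S/dC_A = −r_S/(r_R+r_S) = −k₂/(k₂+k₁·C_A).
Integrating from C_{A0} to C_A: C_S = (0.202/3.36)·ln[(0.202+3.36·3.22)/(0.202+3.36·0.599)] = 0.06012·ln(11.02/2.214) = 0.09648 mol/dm³.
Then C_R = (C_{A0}−C_A) − C_S = 2.621 − 0.09648 = 2.525 mol/dm³.

2.52 mol/dm³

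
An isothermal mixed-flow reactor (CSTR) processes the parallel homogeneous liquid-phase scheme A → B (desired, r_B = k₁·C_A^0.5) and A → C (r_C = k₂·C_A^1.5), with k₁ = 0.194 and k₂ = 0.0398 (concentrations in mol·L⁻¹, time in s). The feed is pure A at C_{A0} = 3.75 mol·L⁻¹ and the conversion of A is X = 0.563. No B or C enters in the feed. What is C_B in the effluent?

Exit C_A = C_{A0}(1−X) = 3.75×0.437 = 1.639 mol·L⁻¹.
In a CSTR the entire volume is at exit conditions, so r_B = 0.194×1.639^0.5 = 0.2483 and r_C = 0.0398×1.639^1.5 = 0.08349.
Fraction of consumed A going to B: r_B/(r_B+r_C) = 0.7484.
C_B = 0.7484·C_{A0}·X = 0.7484×3.75×0.563 = 1.58 mol·L⁻¹.

1.58 mol·L⁻¹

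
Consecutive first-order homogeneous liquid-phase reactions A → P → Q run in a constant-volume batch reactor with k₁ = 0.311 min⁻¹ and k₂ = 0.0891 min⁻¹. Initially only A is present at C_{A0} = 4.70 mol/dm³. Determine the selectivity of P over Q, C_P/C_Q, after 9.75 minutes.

1.21

For first-order series with pure A initially, C_P(t) = k₁C_{A0}/(k₂−k₁)·(e^(−k₁t) − e^(−k₂t)).
e^(−k₁t) = e^(−0.311×9.75) = e^(−3.032) = 0.04821; e^(−k₂t) = e^(−0.8687) = 0.4195.
C_P = 0.311×4.70/(0.0891−0.311) × (0.04821−0.4195) = (-6.587)×(-0.3713) = 2.446 mol/dm³.
C_A = C_{A0}e^(−k₁t) = 0.2266 mol/dm³, so C_Q = C_{A0}−C_A−C_P = 2.028 mol/dm³; C_P/C_Q = 1.21.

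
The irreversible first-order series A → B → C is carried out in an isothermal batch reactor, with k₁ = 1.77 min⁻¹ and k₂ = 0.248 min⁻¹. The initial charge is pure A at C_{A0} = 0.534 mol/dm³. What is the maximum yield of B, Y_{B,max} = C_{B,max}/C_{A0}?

Evaluating C_B at t_opt = ln(k₂/k₁)/(k₂−k₁) gives C_{B,max}/C_{A0} = (k₁/k₂)^[k₂/(k₂−k₁)].
= (1.77/0.248)^(0.248/(0.248−1.77)) = (7.137)^(-0.1629) = 0.7260.

0.726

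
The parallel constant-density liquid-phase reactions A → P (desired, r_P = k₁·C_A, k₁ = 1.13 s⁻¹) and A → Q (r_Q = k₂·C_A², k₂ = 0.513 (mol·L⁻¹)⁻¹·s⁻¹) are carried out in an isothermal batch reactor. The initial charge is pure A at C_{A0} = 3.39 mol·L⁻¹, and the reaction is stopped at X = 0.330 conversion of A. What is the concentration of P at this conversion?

0.492 mol·L⁻¹

C_A = C_{A0}(1−X) = 2.271 mol·L⁻¹.
Along a PFR/batch, dC_P/dC_A = −r_P/(r_P+r_Q) = −k₁/(k₁+k₂·C_A).
Integrating from C_{A0} to C_A: C_P = (1.13/0.513)·ln[(1.13+0.513·3.39)/(1.13+0.513·2.27)] = 2.203·ln(2.869/2.295) = 0.4916 mol·L⁻¹.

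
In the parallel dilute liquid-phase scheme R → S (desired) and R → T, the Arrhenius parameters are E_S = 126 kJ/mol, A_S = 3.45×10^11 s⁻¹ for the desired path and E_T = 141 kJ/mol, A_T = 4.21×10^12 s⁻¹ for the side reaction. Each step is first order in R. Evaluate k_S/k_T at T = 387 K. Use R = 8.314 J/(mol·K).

8.67

With equal orders, S_{S/T} = k_S/k_T = (A_S/A_T)·exp[(E_T−E_S)/(RT)].
(E_T−E_S)/(RT) = (141−126)×10³/(8.314×387) = 15000/3218 = 4.662.
k_S/k_T = (3.45×10^11/4.21×10^12)·exp(4.662) = 0.08195 × 105.8 = 8.67.
Since E_S < E_T, lowering the temperature improves selectivity toward S.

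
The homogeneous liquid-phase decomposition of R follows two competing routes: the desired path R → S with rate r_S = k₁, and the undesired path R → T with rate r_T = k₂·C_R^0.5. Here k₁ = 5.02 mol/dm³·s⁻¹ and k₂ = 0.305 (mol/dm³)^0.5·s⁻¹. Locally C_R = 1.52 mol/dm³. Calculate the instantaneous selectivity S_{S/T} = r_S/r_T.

13.4

S_{S/T} = r_S/r_T = (k₁)/(k₂·C_R^0.5) = (k₁/k₂)·C_R^-0.5.
= (5.02) / (0.305×1.520^0.5) = 5.020/0.3760 = 13.4.
The undesired path is higher order in R, so low C_R (CSTR or dilute feed) favours S.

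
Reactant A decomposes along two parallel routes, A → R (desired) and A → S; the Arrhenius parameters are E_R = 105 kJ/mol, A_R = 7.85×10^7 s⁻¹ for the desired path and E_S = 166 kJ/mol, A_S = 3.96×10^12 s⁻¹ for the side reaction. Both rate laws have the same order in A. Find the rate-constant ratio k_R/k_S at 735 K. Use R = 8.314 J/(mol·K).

0.429

k_R/k_S = (A_R/A_S)·exp[−(E_R−E_S)/(RT)] = (A_R/A_S)·exp[(E_S−E_R)/(RT)].
(E_S−E_R)/(RT) = (166−105)×10³/(8.314×735) = 61000/6111 = 9.982.
k_R/k_S = (7.85×10^7/3.96×10^12)·exp(9.982) = 1.982×10^-5 × 21641 = 0.429.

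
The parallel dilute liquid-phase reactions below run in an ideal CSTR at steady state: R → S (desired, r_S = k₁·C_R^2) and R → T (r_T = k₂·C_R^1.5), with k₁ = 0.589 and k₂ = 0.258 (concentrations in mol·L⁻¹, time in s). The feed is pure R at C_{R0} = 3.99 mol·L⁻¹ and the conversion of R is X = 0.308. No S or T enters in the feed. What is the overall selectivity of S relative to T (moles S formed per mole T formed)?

Exit C_R = C_{R0}(1−X) = 3.99×0.692 = 2.761 mol·L⁻¹.
Rates in a CSTR are evaluated at the outlet concentration: r_S = 0.589×2.761^2 = 4.490, r_T = 0.258×2.761^1.5 = 1.184.
Overall selectivity = C_S/C_T = r_Sτ/(r_Tτ) = r_S/r_T = 3.79.

3.79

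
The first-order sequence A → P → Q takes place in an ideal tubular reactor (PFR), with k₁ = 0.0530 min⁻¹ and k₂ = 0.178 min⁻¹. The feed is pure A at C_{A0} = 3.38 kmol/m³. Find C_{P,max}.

0.602 kmol/m³

At the optimum, C_{P,max}/C_{A0} = (k₁/k₂)^[k₂/(k₂−k₁)].
= (0.0530/0.178)^(0.178/(0.178−0.0530)) = (0.2978)^(1.424) = 0.1781.
C_{P,max} = 0.1781×3.38 = 0.602 kmol/m³.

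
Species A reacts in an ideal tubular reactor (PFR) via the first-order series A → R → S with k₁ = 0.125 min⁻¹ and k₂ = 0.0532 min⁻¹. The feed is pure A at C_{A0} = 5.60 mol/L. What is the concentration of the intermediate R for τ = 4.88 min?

Solving the coupled first-order balances gives C_R(τ) = [k₁/(k₂−k₁)]·C_{A0}·(e^(−k₁τ) − e^(−k₂τ)).
e^(−k₁τ) = e^(−0.125×4.88) = e^(−0.6100) = 0.5434; e^(−k₂τ) = e^(−0.2596) = 0.7713.
C_R = 0.125×5.60/(0.0532−0.125) × (0.5434−0.7713) = (-9.749)×(-0.2280) = 2.223 mol/L.

2.22 mol/L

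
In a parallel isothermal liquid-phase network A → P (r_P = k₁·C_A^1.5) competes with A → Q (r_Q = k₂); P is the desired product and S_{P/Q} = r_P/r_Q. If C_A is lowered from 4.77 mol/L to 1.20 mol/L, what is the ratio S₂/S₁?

S_{P/Q} = (k₁/k₂)·C_A^1.5, so S₂/S₁ = (C_{A,2}/C_{A,1})^1.5.
= (1.20/4.77)^1.5 = (0.2516)^1.5 = 0.126.
Selectivity toward P falls as C_A falls — high-concentration operation is favoured.

0.126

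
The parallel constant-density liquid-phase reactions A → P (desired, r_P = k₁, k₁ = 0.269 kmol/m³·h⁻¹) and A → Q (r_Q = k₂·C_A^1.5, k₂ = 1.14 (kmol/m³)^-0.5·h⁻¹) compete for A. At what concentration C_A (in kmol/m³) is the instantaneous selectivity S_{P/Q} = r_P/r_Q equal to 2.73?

S_{P/Q} = (k₁/k₂)·C_A^-1.5 ⇒ C_A = (S·k₂/k₁)^(1/(-1.5)).
= (2.73×1.14/0.269)^(-0.6667) = (11.57)^(-0.6667) = 0.195 kmol/m³.

0.195 kmol/m³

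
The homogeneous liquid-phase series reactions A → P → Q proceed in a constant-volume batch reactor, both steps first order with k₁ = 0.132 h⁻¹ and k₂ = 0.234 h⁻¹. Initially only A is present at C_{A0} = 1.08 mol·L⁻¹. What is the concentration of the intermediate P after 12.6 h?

0.192 mol·L⁻¹

Solving the coupled first-order balances gives C_P(t) = [k₁/(k₂−k₁)]·C_{A0}·(e^(−k₁t) − e^(−k₂t)).
e^(−k₁t) = e^(−0.132×12.6) = e^(−1.663) = 0.1895; e^(−k₂t) = e^(−2.948) = 0.05242.
C_P = 0.132×1.08/(0.234−0.132) × (0.1895−0.05242) = 1.398×0.1371 = 0.1916 mol·L⁻¹.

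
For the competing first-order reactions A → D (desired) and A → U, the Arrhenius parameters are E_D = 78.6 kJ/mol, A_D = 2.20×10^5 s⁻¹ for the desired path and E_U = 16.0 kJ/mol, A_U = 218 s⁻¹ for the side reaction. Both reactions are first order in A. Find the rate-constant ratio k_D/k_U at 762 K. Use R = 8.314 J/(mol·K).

0.0516

k_D/k_U = (A_D/A_U)·exp[−(E_D−E_U)/(RT)] = (A_D/A_U)·exp[(E_U−E_D)/(RT)].
(E_U−E_D)/(RT) = (16.0−78.6)×10³/(8.314×762) = -62600/6335 = -9.881.
k_D/k_U = (2.20×10^5/218)·exp(-9.881) = 1009 × 5.113×10^-5 = 0.0516.
Since E_D > E_U, raising the temperature improves selectivity toward D.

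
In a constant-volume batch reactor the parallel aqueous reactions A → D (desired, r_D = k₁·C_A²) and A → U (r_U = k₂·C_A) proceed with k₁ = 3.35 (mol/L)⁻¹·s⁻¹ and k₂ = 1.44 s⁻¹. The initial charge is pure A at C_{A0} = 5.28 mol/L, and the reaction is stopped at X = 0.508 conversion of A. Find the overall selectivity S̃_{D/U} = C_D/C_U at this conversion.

C_A = C_{A0}(1−X) = 2.598 mol/L.
Along a PFR/batch, dC_U/dC_A = −r_U/(r_D+r_U) = −k₂/(k₂+k₁·C_A).
Integrating from C_{A0} to C_A: C_U = (1.44/3.35)·ln[(1.44+3.35·5.28)/(1.44+3.35·2.60)] = 0.4299·ln(19.13/10.14) = 0.2727 mol/L.
Then C_D = (C_{A0}−C_A) − C_U = 2.682 − 0.2727 = 2.410 mol/L.
S̃_{D/U} = C_D/C_U = 2.410/0.2727 = 8.84.

8.84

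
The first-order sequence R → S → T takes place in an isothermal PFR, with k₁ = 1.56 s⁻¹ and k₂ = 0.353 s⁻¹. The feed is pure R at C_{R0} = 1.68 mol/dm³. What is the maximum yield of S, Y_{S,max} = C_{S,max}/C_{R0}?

Evaluating C_S at τ_opt = ln(k₂/k₁)/(k₂−k₁) gives C_{S,max}/C_{R0} = (k₁/k₂)^[k₂/(k₂−k₁)].
= (1.56/0.353)^(0.353/(0.353−1.56)) = (4.419)^(-0.2925) = 0.6475.

0.648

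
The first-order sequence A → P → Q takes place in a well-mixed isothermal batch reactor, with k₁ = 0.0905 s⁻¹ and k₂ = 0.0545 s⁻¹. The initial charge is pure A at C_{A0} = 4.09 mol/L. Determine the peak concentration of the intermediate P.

1.90 mol/L

At the optimum, C_{P,max}/C_{A0} = (k₁/k₂)^[k₂/(k₂−k₁)].
= (0.0905/0.0545)^(0.0545/(0.0545−0.0905)) = (1.661)^(-1.514) = 0.4640.
C_{P,max} = 0.4640×4.09 = 1.90 mol/L.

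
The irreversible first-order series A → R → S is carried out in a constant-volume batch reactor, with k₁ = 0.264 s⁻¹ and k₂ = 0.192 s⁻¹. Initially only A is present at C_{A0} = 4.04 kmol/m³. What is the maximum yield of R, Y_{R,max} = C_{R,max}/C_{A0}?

For a first-order series the maximum intermediate yield is C_{R,max}/C_{A0} = (k₁/k₂)^[k₂/(k₂−k₁)].
= (0.264/0.192)^(0.192/(0.192−0.264)) = (1.375)^(-2.667) = 0.4278.

0.428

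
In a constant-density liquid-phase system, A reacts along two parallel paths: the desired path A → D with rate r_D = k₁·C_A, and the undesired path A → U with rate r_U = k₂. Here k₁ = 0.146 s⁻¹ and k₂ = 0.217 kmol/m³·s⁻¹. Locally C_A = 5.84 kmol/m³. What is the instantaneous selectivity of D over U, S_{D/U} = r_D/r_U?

S_{D/U} = r_D/r_U = (k₁·C_A)/(k₂) = (k₁/k₂)·C_A.
= (0.146×5.840) / (0.217) = 0.8526/0.2170 = 3.93.
Since the desired path is higher order in A, keeping C_A high (PFR or concentrated feed) favours D.

3.93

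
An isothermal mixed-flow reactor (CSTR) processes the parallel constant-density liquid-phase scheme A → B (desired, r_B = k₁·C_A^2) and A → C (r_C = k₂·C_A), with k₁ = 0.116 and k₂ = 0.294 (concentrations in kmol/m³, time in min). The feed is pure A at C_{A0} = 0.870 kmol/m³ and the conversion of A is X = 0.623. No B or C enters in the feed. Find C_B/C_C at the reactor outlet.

Exit C_A = C_{A0}(1−X) = 0.870×0.377 = 0.3280 kmol/m³.
Rates in a CSTR are evaluated at the outlet concentration: r_B = 0.116×0.3280^2 = 0.01248, r_C = 0.294×0.3280 = 0.09643.
Overall selectivity = C_B/C_C = r_Bτ/(r_Cτ) = r_B/r_C = 0.129.

0.129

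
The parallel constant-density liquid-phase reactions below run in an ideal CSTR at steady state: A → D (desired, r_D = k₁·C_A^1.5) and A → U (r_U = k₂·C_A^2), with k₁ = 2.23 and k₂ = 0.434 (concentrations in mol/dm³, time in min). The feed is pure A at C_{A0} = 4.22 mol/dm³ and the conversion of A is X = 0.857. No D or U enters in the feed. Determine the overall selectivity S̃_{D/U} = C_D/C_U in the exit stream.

Exit C_A = C_{A0}(1−X) = 4.22×0.143 = 0.6035 mol/dm³.
A CSTR operates uniformly at the exit composition, giving r_D = 1.045 and r_U = 0.1580 (each k·C_A^n at C_A = 0.6035).
Overall selectivity = C_D/C_U = r_Dτ/(r_Uτ) = r_D/r_U = 6.61.

6.61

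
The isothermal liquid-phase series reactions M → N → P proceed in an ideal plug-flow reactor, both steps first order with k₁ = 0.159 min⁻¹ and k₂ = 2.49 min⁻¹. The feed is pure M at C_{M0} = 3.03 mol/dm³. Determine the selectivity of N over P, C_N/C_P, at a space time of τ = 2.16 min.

For first-order series with pure M initially, C_N(τ) = k₁C_{M0}/(k₂−k₁)·(e^(−k₁τ) − e^(−k₂τ)).
e^(−k₁τ) = e^(−0.159×2.16) = e^(−0.3434) = 0.7093; e^(−k₂τ) = e^(−5.378) = 0.004615.
C_N = 0.159×3.03/(2.49−0.159) × (0.7093−0.004615) = 0.2067×0.7047 = 0.1456 mol/dm³.
C_M = C_{M0}e^(−k₁τ) = 2.149 mol/dm³, so C_P = C_{M0}−C_M−C_N = 0.7351 mol/dm³; C_N/C_P = 0.198.

0.198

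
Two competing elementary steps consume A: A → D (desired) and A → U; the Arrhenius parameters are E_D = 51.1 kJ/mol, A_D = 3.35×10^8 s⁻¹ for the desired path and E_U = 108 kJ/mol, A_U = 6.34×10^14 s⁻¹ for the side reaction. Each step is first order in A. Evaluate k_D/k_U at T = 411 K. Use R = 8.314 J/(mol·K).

With equal orders, S_{D/U} = k_D/k_U = (A_D/A_U)·exp[(E_U−E_D)/(RT)].
(E_U−E_D)/(RT) = (108−51.1)×10³/(8.314×411) = 56900/3417 = 16.65.
k_D/k_U = (3.35×10^8/6.34×10^14)·exp(16.65) = 5.284×10^-7 × 1.705×10^7 = 9.01.
Since E_D < E_U, lowering the temperature improves selectivity toward D.

9.01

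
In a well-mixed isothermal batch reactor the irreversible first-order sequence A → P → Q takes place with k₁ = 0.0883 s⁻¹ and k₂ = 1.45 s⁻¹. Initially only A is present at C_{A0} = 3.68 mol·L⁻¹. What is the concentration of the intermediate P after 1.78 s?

For first-order series with pure A initially, C_P(t) = k₁C_{A0}/(k₂−k₁)·(e^(−k₁t) − e^(−k₂t)).
e^(−k₁t) = e^(−0.0883×1.78) = e^(−0.1572) = 0.8546; e^(−k₂t) = e^(−2.581) = 0.07570.
C_P = 0.0883×3.68/(1.45−0.0883) × (0.8546−0.07570) = 0.2386×0.7789 = 0.1859 mol·L⁻¹.

0.186 mol·L⁻¹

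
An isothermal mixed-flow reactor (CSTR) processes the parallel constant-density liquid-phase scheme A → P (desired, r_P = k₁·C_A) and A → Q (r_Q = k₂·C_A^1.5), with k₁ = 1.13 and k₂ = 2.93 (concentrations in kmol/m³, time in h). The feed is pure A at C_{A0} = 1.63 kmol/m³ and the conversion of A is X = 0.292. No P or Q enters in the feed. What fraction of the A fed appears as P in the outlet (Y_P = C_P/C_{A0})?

Exit C_A = C_{A0}(1−X) = 1.63×0.708 = 1.154 kmol/m³.
Rates in a CSTR are evaluated at the outlet concentration: r_P = 1.13×1.154 = 1.304, r_Q = 2.93×1.154^1.5 = 3.632.
Fraction of consumed A going to P: r_P/(r_P+r_Q) = 0.2642.
C_P = 0.2642·C_{A0}·X = 0.2642×1.63×0.292 = 0.126 kmol/m³; Y_P = C_P/C_{A0} = 0.0771.

0.0771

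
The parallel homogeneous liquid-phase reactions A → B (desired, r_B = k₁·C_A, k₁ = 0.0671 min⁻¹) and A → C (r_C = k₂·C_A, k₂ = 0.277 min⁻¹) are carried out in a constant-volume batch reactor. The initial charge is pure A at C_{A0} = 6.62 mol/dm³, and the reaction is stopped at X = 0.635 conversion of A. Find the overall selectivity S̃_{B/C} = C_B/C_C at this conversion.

C_A = C_{A0}(1−X) = 2.416 mol/dm³.
Both paths are first order in A, so the instantaneous fraction to B is constant: dC_B/d(−C_A) = k₁/(k₁+k₂) = 0.1950.
C_B = 0.1950·(C_{A0}−C_A) = 0.1950×4.204 = 0.820 mol/dm³.
C_C = (C_{A0}−C_A)−C_B = 3.384 mol/dm³; S̃_{B/C} = 0.8197/3.384 = 0.242.

0.242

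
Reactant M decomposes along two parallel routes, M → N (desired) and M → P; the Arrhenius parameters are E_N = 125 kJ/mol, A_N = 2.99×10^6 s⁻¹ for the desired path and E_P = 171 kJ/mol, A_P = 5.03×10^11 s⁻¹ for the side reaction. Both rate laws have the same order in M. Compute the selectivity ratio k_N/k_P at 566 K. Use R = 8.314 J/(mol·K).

Since both paths have the same order in M, the concentration cancels and S_{N/P} = k_N/k_P = (A_N/A_P)·exp[(E_P−E_N)/(RT)].
(E_P−E_N)/(RT) = (171−125)×10³/(8.314×566) = 46000/4706 = 9.775.
k_N/k_P = (2.99×10^6/5.03×10^11)·exp(9.775) = 5.944×10^-6 × 17594 = 0.105.

0.105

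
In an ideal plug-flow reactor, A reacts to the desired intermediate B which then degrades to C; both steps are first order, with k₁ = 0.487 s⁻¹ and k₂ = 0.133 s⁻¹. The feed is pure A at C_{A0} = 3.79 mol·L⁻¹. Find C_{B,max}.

At the optimum, C_{B,max}/C_{A0} = (k₁/k₂)^[k₂/(k₂−k₁)].
= (0.487/0.133)^(0.133/(0.133−0.487)) = (3.662)^(-0.3757) = 0.6141.
C_{B,max} = 0.6141×3.79 = 2.33 mol·L⁻¹.

2.33 mol·L⁻¹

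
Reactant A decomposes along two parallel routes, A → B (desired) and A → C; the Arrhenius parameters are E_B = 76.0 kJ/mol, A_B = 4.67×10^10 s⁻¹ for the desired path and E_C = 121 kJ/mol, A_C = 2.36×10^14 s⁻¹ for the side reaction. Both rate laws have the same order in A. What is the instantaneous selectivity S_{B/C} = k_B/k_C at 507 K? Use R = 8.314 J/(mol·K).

8.57

Since both paths have the same order in A, the concentration cancels and S_{B/C} = k_B/k_C = (A_B/A_C)·exp[(E_C−E_B)/(RT)].
(E_C−E_B)/(RT) = (121−76.0)×10³/(8.314×507) = 45000/4215 = 10.68.
k_B/k_C = (4.67×10^10/2.36×10^14)·exp(10.68) = 1.979×10^-4 × 43289 = 8.57.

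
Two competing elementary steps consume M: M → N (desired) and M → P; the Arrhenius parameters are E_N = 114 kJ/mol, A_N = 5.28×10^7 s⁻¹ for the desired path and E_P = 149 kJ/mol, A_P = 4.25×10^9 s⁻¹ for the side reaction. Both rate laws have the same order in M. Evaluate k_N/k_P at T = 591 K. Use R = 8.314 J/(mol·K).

k_N/k_P = (A_N/A_P)·exp[−(E_N−E_P)/(RT)] = (A_N/A_P)·exp[(E_P−E_N)/(RT)].
(E_P−E_N)/(RT) = (149−114)×10³/(8.314×591) = 35000/4914 = 7.123.
k_N/k_P = (5.28×10^7/4.25×10^9)·exp(7.123) = 0.01242 × 1240 = 15.4.
Since E_N < E_P, lowering the temperature improves selectivity toward N.

15.4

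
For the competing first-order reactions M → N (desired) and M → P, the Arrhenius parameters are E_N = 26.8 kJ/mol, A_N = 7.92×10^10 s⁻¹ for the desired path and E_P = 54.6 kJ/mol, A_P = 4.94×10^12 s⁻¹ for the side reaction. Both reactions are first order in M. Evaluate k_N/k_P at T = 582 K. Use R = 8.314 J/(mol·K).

5.01

k_N/k_P = (A_N/A_P)·exp[−(E_N−E_P)/(RT)] = (A_N/A_P)·exp[(E_P−E_N)/(RT)].
(E_P−E_N)/(RT) = (54.6−26.8)×10³/(8.314×582) = 27800/4839 = 5.745.
k_N/k_P = (7.92×10^10/4.94×10^12)·exp(5.745) = 0.01603 × 312.7 = 5.01.
Since E_N < E_P, lowering the temperature improves selectivity toward N.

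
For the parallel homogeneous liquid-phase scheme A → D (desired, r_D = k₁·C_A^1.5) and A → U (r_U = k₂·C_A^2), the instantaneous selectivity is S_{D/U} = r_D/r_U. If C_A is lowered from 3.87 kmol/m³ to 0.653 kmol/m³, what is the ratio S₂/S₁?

S_{D/U} = (k₁/k₂)·C_A^-0.5, so S₂/S₁ = (C_{A,2}/C_{A,1})^-0.5.
= (0.653/3.87)^(-0.5) = (0.1687)^(-0.5) = 2.43.
Selectivity toward D rises as C_A falls — low-concentration operation is favoured.

2.43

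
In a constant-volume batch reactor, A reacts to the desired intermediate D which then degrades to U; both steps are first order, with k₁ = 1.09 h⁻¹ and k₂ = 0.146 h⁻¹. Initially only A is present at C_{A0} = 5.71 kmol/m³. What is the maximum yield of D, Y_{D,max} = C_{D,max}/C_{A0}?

0.733

For a first-order series the maximum intermediate yield is C_{D,max}/C_{A0} = (k₁/k₂)^[k₂/(k₂−k₁)].
= (1.09/0.146)^(0.146/(0.146−1.09)) = (7.466)^(-0.1547) = 0.7328.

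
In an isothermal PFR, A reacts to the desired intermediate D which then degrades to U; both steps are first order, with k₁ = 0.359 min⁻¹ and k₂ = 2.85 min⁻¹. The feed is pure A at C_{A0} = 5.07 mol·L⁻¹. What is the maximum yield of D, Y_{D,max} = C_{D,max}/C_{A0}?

At the optimum, C_{D,max}/C_{A0} = (k₁/k₂)^[k₂/(k₂−k₁)].
= (0.359/2.85)^(2.85/(2.85−0.359)) = (0.1260)^(1.144) = 0.09345.

0.0934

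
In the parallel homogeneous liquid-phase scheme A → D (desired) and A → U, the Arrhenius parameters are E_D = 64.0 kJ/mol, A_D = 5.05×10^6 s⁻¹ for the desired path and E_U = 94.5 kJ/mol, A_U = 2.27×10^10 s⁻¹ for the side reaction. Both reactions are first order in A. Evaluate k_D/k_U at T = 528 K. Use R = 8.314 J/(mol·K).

With equal orders, S_{D/U} = k_D/k_U = (A_D/A_U)·exp[(E_U−E_D)/(RT)].
(E_U−E_D)/(RT) = (94.5−64.0)×10³/(8.314×528) = 30500/4390 = 6.948.
k_D/k_U = (5.05×10^6/2.27×10^10)·exp(6.948) = 2.225×10^-4 × 1041 = 0.232.

0.232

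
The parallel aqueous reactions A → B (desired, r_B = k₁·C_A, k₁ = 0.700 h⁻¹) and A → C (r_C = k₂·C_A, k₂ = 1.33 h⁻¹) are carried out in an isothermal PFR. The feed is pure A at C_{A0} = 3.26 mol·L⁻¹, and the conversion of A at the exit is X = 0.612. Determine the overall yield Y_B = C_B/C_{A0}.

C_A = C_{A0}(1−X) = 1.265 mol·L⁻¹.
Both paths are first order in A, so the instantaneous fraction to B is constant: dC_B/d(−C_A) = k₁/(k₁+k₂) = 0.3448.
C_B = 0.3448·(C_{A0}−C_A) = 0.3448×1.995 = 0.688 mol·L⁻¹.
Y_B = C_B/C_{A0} = 0.6880/3.26 = 0.211.

0.211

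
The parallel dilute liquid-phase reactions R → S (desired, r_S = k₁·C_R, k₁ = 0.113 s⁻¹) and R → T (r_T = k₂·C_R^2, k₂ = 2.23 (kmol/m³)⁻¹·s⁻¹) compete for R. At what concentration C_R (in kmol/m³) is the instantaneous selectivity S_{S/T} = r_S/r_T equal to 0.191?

S_{S/T} = (k₁/k₂)·C_R⁻¹ ⇒ C_R = (S·k₂/k₁)^(-1).
= (0.191×2.23/0.113)^(-1) = (3.769)^(-1) = 0.265 kmol/m³.

0.265 kmol/m³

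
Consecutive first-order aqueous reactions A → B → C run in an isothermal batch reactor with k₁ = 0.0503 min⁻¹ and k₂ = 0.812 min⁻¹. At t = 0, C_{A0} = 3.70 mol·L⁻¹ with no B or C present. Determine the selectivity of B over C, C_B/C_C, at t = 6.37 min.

0.210

For first-order series with pure A initially, C_B(t) = k₁C_{A0}/(k₂−k₁)·(e^(−k₁t) − e^(−k₂t)).
e^(−k₁t) = e^(−0.0503×6.37) = e^(−0.3204) = 0.7259; e^(−k₂t) = e^(−5.172) = 0.005671.
C_B = 0.0503×3.70/(0.812−0.0503) × (0.7259−0.005671) = 0.2443×0.7202 = 0.1760 mol·L⁻¹.
C_A = C_{A0}e^(−k₁t) = 2.686 mol·L⁻¹, so C_C = C_{A0}−C_A−C_B = 0.8384 mol·L⁻¹; C_B/C_C = 0.210.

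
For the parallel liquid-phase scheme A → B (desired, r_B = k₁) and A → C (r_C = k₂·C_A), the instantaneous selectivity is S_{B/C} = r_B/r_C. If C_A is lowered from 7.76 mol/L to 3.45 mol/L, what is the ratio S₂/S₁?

2.25

S_{B/C} = (k₁/k₂)·C_A⁻¹, so S₂/S₁ = (C_{A,2}/C_{A,1})⁻¹.
= 7.76/3.45 = 2.25.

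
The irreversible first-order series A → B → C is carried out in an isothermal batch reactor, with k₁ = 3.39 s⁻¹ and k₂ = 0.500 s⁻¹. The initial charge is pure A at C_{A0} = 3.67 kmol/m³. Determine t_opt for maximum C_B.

For first-order series the maximum of C_B occurs at t_opt = ln(k₂/k₁)/(k₂−k₁).
= ln(0.500/3.39)/(0.500−3.39) = ln(0.1475)/-2.890 = -1.914/-2.890 = 0.662 s.

0.662 s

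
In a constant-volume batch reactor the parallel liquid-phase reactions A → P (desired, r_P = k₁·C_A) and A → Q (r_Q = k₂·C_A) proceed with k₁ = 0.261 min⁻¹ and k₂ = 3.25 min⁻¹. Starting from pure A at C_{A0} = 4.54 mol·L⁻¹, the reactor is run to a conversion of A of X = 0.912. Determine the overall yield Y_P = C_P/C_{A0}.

C_A = C_{A0}(1−X) = 0.3995 mol·L⁻¹.
Both paths are first order in A, so the instantaneous fraction to P is constant: dC_P/d(−C_A) = k₁/(k₁+k₂) = 0.07434.
C_P = 0.07434·(C_{A0}−C_A) = 0.07434×4.140 = 0.308 mol·L⁻¹.
Y_P = C_P/C_{A0} = 0.3078/4.54 = 0.0678.

0.0678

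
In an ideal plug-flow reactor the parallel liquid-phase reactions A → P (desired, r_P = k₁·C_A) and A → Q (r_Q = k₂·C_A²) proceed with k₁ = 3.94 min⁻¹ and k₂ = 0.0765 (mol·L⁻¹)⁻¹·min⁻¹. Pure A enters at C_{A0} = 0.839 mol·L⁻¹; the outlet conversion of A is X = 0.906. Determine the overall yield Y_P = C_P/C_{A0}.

C_A = C_{A0}(1−X) = 0.07887 mol·L⁻¹.
Along a PFR/batch, dC_P/dC_A = −r_P/(r_P+r_Q) = −k₁/(k₁+k₂·C_A).
Integrating from C_{A0} to C_A: C_P = (3.94/0.0765)·ln[(3.94+0.0765·0.839)/(3.94+0.0765·0.0789)] = 51.50·ln(4.004/3.946) = 0.7534 mol·L⁻¹.
Y_P = C_P/C_{A0} = 0.7534/0.839 = 0.898.

0.898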